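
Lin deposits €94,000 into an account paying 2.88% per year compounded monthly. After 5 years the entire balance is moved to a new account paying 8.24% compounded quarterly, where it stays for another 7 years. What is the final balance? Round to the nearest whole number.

Phase 1: 94,000·(1 + 0.0024)^60 ≈ 108,540.3788.
Phase 2: 108,540.3788·(1 + 0.0206)^28 ≈ 192,108.7405.

€192,109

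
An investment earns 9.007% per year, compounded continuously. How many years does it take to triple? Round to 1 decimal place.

e^(0.09007t) = 3, so 0.09007t = ln 3 ≈ 1.0986.
t ≈ 1.0986/0.09007 ≈ 12.1973.

12.2 years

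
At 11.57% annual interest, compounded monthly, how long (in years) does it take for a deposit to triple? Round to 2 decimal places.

9.54 years

(1 + 0.00964167)^(12t) = 3.
12t = ln 3 / ln(1 + 0.00964167) ≈ 1.0986/0.00959548 ≈ 114.4927.
t ≈ 9.5411.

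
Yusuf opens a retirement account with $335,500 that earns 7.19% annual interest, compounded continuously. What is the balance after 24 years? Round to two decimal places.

$1,884,130.94

A = P·e^(rt) = 335,500·e^(0.0719·24) = 335,500·e^1.7256.
e^1.7256 ≈ 5.615889552767, so A ≈ 1,884,130.9450.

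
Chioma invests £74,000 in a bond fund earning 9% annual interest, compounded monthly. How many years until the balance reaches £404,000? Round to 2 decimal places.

We need (1 + 0.0075)^(12t) = 5.4595, so 12t = ln 5.4595 / ln 1.0075 ≈ 227.1609.
t ≈ 227.1609/12 = 18.9301 years.

18.93 years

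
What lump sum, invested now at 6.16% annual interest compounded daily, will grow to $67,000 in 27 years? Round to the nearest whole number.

$12,700

Growth factor = (1 + 0.0616/365)^9855 ≈ 5.2754272379.
P = 67,000/5.2754272379 ≈ 12,700.3932.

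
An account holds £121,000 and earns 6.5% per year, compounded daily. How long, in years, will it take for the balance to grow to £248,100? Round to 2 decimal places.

(1 + 0.000178082)^(365t) = 248,100/121,000 = 2.0504.
365t·ln(1 + 0.000178082) = ln(2.0504); 365t = 0.71804/0.000178066 ≈ 4032.4373.
t ≈ 11.0478 years.

11.05 years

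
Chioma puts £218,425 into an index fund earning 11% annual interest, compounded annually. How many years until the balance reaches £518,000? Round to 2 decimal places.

8.27 years

(1 + 0.11)^t = 518,000/218,425 = 2.3715.
t·ln(1 + 0.11) = ln(2.3715); t = 0.86353/0.10436 ≈ 8.2746.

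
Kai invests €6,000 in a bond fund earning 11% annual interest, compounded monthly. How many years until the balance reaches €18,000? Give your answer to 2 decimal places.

10.03 years

We need (1 + 0.00916667)^(12t) = 3, so 12t = ln 3 / ln 1.009167 ≈ 120.3971.
t ≈ 120.3971/12 = 10.0331 years.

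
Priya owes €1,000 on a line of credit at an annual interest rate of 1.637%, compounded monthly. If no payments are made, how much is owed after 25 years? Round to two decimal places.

€1,505.27

Periodic rate = 1.637%/12 = 0.00136417; periods = 12·25 = 300.
A = 1,000·(1 + 0.01637/12)^300 ≈ 1,000·1.505268234 ≈ 1,505.2682.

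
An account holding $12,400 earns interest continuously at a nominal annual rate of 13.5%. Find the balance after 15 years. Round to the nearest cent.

$93,943.78

A = P·e^(rt) = 12,400·e^(0.135·15) = 12,400·e^2.025.
e^2.025 ≈ 7.5761109446, so A ≈ 93,943.7757.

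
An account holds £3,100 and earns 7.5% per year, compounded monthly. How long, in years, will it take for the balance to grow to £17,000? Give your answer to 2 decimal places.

22.76 years

We need (1 + 0.00625)^(12t) = 5.4839, so 12t = ln 5.4839 / ln 1.00625 ≈ 273.1398.
t ≈ 273.1398/12 = 22.7617 years.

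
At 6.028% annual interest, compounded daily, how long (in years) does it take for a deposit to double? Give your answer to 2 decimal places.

11.50 years

(1 + 0.000165151)^(365t) = 2.
365t = ln 2 / ln(1 + 0.000165151) ≈ 0.69315/0.000165137 ≈ 4197.4056.
t ≈ 11.4997.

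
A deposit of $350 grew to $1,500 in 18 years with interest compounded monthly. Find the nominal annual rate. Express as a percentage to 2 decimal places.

8.11%

(1 + r/12)^216 = 1,500/350 = 4.28571.
1 + r/12 = 4.28571^(1/216) ≈ 1.00676, so r/12 ≈ 0.00676019.
r ≈ 12·0.00676019 = 8.11223%.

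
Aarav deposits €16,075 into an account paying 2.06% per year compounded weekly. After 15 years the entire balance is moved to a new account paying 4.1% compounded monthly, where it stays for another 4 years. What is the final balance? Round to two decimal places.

Phase 1: 16,075·(1 + 0.0206/52)^780 ≈ 21,893.8129.
Phase 2: 21,893.8129·(1 + 0.041/12)^48 ≈ 25,788.3941.

€25,788.39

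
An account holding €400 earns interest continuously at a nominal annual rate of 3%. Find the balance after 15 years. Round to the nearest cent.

€627.32

A = P·e^(rt) = 400·e^(0.03·15) = 400·e^0.45.
e^0.45 ≈ 1.56831219, so A ≈ 627.3249.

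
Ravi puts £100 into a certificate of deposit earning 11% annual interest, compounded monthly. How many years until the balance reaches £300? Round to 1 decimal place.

(1 + 0.00916667)^(12t) = 300/100 = 3.
12t·ln(1 + 0.00916667) = ln(3); 12t = 1.0986/0.00912491 ≈ 120.3971.
t ≈ 10.0331 years.

10.0 years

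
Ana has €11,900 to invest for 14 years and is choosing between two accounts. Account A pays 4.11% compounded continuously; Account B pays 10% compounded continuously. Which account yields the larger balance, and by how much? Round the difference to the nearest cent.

Account B, by €27,100.57

A: e^(0.0411·14) = e^0.5754 ≈ 1.7778415213, so 11,900 × 1.7778415213 ≈ 21,156.3141.
B: e^(0.1·14) = e^1.4 ≈ 4.0551999668, so 11,900 × 4.0551999668 ≈ 48,256.8796.
Difference ≈ 27,100.5655 in favor of B.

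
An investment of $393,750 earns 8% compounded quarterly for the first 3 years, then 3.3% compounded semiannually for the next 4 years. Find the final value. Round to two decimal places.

Phase 1: 393,750·(1 + 0.02)^12 ≈ 499,370.2066.
Phase 2: 499,370.2066·(1 + 0.0165)^8 ≈ 569,222.0195.

$569,222.02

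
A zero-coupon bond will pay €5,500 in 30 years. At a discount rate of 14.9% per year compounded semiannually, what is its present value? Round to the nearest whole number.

€74

Growth factor = (1 + 0.0745)^60 ≈ 74.53927935.
P = 5,500/74.53927935 ≈ 73.7866.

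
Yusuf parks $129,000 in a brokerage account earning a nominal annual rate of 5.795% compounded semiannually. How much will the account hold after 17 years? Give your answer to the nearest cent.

$340,685.54

Growth factor = (1 + 0.028975)^34 ≈ 2.64097318055.
A ≈ 129,000 × 2.64097318055 ≈ 340,685.5403.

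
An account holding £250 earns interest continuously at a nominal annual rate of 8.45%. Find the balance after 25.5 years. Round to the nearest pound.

£2,156

A = P·e^(rt) = 250·e^(0.0845·25.5) = 250·e^2.15475.
e^2.15475 ≈ 8.625733476, so A ≈ 2,156.4334.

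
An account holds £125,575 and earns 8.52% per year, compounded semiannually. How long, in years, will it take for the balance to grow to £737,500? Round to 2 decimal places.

21.22 years

We need (1 + 0.0426)^(2t) = 5.873, so 2t = ln 5.873 / ln 1.0426 ≈ 42.4368.
t ≈ 42.4368/2 = 21.2184 years.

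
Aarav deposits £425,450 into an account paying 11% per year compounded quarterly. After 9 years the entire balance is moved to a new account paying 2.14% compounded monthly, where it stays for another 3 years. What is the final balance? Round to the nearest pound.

£1,204,623

After 9 years at 11%: 425,450 × 2.655497517366 ≈ 1,129,781.4188.
Then 3 years at 2.14%: 1,129,781.4188 × 1.066244672115 ≈ 1,204,623.4184.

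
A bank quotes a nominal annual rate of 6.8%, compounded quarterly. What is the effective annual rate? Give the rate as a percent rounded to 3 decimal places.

EAR = (1 + 6.8%/4)^4 − 1 = (1 + 0.017)^4 − 1.
(1 + 0.017)^4 ≈ 1.069754, so EAR ≈ 6.97537%.

6.975%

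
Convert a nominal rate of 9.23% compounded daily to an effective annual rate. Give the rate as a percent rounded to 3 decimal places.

One year is 365 periods at 0.000252877 each: (1 + 0.000252877)^365 ≈ 1.096681.
EAR = 1.096681 − 1 ≈ 9.66810%.

9.668%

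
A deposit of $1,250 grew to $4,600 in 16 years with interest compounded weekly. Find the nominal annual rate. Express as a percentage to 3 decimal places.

The 832-period growth factor is 4,600/1,250 = 3.68.
r/52 = 3.68^(1/832) − 1 ≈ 0.00156723, so r ≈ 52·0.00156723 = 8.14958%.

8.150%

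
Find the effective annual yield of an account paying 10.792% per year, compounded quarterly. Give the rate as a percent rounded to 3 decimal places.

11.237%

One year is 4 periods at 0.02698 each: (1 + 0.02698)^4 ≈ 1.112367.
EAR = 1.112367 − 1 ≈ 11.23666%.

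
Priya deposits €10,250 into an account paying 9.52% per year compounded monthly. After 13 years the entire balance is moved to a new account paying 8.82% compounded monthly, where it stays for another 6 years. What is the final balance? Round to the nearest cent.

€59,576.37

Phase 1: 10,250·(1 + 0.0952/12)^156 ≈ 35,162.9992.
Phase 2: 35,162.9992·(1 + 0.00735)^72 ≈ 59,576.3711.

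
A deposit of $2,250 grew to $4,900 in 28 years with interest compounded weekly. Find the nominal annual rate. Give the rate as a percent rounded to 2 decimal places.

2.78%

The 1456-period growth factor is 4,900/2,250 = 2.17778.
r/52 = 2.17778^(1/1456) − 1 ≈ 0.000534693, so r ≈ 52·0.000534693 = 2.78040%.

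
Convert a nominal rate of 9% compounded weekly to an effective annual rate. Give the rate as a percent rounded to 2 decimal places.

EAR = (1 + 9%/52)^52 − 1 = (1 + 0.00173077)^52 − 1.
(1 + 0.00173077)^52 ≈ 1.094089, so EAR ≈ 9.40892%.

9.41%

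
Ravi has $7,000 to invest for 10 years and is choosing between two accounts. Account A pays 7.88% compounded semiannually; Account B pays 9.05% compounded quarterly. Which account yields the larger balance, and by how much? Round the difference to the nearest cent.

Account A growth factor: (1 + 0.0394)^20 ≈ 2.1659790403; balance ≈ 15,161.8533.
Account B growth factor: (1 + 0.022625)^40 ≈ 2.447125411; balance ≈ 17,129.8779.
Account B is larger by 1,968.0246.

Account B, by $1,968.02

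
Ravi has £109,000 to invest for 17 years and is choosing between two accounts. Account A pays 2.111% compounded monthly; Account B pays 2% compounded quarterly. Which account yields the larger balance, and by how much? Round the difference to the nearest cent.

A: (1 + 0.02111/12)^204 ≈ 1.43125933939, so 109,000 × 1.43125933939 ≈ 156,007.2680.
B: (1 + 0.005)^68 ≈ 1.40375785496, so 109,000 × 1.40375785496 ≈ 153,009.6062.
Difference ≈ 2,997.6618 in favor of A.

Account A, by £2,997.66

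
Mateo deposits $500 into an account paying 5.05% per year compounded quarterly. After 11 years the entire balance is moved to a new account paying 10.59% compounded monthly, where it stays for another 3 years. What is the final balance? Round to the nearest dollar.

After 11 years at 5.05%: 500 × 1.736762319 ≈ 868.3812.
Then 3 years at 10.59%: 868.3812 × 1.372050508 ≈ 1,191.4628.

$1,191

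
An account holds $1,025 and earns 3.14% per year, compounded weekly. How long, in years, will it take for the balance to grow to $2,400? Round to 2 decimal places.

27.10 years

(1 + 0.000603846)^(52t) = 2,400/1,025 = 2.3415.
52t·ln(1 + 0.000603846) = ln(2.3415); 52t = 0.85078/0.000603664 ≈ 1409.3540.
t ≈ 27.1030 years.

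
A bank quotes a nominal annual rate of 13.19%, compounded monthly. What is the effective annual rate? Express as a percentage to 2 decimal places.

14.02%

EAR = (1 + 13.19%/12)^12 − 1 = (1 + 0.0109917)^12 − 1.
(1 + 0.0109917)^12 ≈ 1.140173, so EAR ≈ 14.01734%.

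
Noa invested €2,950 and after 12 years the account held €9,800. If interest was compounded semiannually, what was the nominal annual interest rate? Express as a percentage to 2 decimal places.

The 24-period growth factor is 9,800/2,950 = 3.32203.
r/2 = 3.32203^(1/24) − 1 ≈ 0.0512964, so r ≈ 2·0.0512964 = 10.25928%.

10.26%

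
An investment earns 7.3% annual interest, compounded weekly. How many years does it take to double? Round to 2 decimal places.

9.50 years

(1 + 0.00140385)^(52t) = 2.
52t = ln 2 / ln(1 + 0.00140385) ≈ 0.69315/0.00140286 ≈ 494.0952.
t ≈ 9.5018.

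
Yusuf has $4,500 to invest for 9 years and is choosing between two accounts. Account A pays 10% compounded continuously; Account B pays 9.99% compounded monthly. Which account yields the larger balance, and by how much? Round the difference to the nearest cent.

A: e^(0.1·9) = e^0.9 ≈ 2.4596031112, so 4,500 × 2.4596031112 ≈ 11,068.2140.
B: (1 + 0.008325)^108 ≈ 2.4482613959, so 4,500 × 2.4482613959 ≈ 11,017.1763.
Difference ≈ 51.0377 in favor of A.

Account A, by $51.04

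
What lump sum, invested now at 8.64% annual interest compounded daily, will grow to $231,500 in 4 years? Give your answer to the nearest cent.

Growth factor = (1 + 0.0864/365)^1460 ≈ 1.41277958758.
P = 231,500/1.41277958758 ≈ 163,861.3709.

$163,861.37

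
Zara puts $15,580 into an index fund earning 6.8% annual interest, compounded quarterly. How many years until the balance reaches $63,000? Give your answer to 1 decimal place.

We need (1 + 0.017)^(4t) = 4.0436, so 4t = ln 4.0436 / ln 1.017 ≈ 82.8817.
t ≈ 82.8817/4 = 20.7204 years.

20.7 years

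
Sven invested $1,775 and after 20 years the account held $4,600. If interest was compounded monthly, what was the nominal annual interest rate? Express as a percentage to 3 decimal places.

4.771%

(1 + r/12)^240 = 4,600/1,775 = 2.59155.
1 + r/12 = 2.59155^(1/240) ≈ 1.003976, so r/12 ≈ 0.00397561.
r ≈ 12·0.00397561 = 4.77074%.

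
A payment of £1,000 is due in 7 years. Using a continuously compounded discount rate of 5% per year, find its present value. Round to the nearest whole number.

P = A·e^(−rt) = 1,000·e^(−0.35).
e^(−0.35) ≈ 0.70468809, so P ≈ 704.6881.

£705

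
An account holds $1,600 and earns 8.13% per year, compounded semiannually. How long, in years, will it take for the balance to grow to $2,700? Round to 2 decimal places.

We need (1 + 0.04065)^(2t) = 1.6875, so 2t = ln 1.6875 / ln 1.04065 ≈ 13.1319.
t ≈ 13.1319/2 = 6.5660 years.

6.57 years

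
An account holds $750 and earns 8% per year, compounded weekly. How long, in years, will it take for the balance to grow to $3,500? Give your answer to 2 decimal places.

19.27 years

(1 + 0.00153846)^(52t) = 3,500/750 = 4.6667.
52t·ln(1 + 0.00153846) = ln(4.6667); 52t = 1.5404/0.00153728 ≈ 1002.0593.
t ≈ 19.2704 years.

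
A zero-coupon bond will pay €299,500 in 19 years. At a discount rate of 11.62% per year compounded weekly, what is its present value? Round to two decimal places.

Periodic rate = 11.62%/52 = 0.00223462; 988 periods.
P = 299,500/(1 + 0.1162/52)^988 ≈ 299,500/9.07330764006 ≈ 33,008.9105.

€33,008.91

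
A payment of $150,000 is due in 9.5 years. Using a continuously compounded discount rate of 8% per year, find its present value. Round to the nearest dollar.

$70,150

P = A·e^(−rt) = 150,000·e^(−0.76).
e^(−0.76) ≈ 0.46766642701, so P ≈ 70,149.9641.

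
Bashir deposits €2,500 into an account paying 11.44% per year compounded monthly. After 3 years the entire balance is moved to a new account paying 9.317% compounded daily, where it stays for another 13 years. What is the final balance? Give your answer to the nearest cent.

After 3 years at 11.44%: 2,500 × 1.407161287 ≈ 3,517.9032.
Then 13 years at 9.317%: 3,517.9032 × 3.3570259209 ≈ 11,809.6923.

€11,809.69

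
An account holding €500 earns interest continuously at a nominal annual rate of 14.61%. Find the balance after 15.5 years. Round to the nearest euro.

€4,813

A = P·e^(rt) = 500·e^(0.1461·15.5) = 500·e^2.26455.
e^2.26455 ≈ 9.62679157, so A ≈ 4,813.3958.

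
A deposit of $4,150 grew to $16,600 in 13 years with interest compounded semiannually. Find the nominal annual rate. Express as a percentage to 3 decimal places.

10.953%

The 26-period growth factor is 16,600/4,150 = 4.
r/2 = 4^(1/26) − 1 ≈ 0.0547661, so r ≈ 2·0.0547661 = 10.95322%.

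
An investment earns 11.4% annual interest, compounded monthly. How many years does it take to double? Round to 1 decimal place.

6.1 years

(1 + 0.0095)^(12t) = 2.
12t = ln 2 / ln(1 + 0.0095) ≈ 0.69315/0.00945516 ≈ 73.3089.
t ≈ 6.1091.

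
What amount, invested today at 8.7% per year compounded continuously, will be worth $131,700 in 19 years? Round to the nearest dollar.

$25,217

P = A·e^(−rt) = 131,700·e^(−1.653).
e^(−1.653) ≈ 0.191474622256, so P ≈ 25,217.2078.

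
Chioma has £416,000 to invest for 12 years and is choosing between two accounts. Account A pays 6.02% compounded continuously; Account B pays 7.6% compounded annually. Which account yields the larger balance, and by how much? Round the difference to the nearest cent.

A: e^(0.0602·12) = e^0.7224 ≈ 2.05936977185, so 416,000 × 2.05936977185 ≈ 856,697.8251.
B: (1 + 0.076)^12 ≈ 2.408503356938, so 416,000 × 2.408503356938 ≈ 1,001,937.3965.
Difference ≈ 145,239.5714 in favor of B.

Account B, by £145,239.57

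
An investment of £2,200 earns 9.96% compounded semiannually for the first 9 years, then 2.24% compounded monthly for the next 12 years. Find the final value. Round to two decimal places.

£6,901.93

Phase 1: 2,200·(1 + 0.0498)^18 ≈ 5,276.4389.
Phase 2: 5,276.4389·(1 + 0.0224/12)^144 ≈ 6,901.9284.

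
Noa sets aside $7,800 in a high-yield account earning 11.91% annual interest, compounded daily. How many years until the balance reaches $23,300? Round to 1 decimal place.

9.2 years

We need (1 + 0.000326301)^(365t) = 2.9872, so 365t = ln 2.9872 / ln 1.000326 ≈ 3354.2861.
t ≈ 3354.2861/365 = 9.1898 years.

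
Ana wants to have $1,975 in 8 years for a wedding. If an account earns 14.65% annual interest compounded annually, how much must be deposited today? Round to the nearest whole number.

Growth factor = (1 + 0.1465)^8 ≈ 2.985330875.
P = 1,975/2.985330875 ≈ 661.5682.

$662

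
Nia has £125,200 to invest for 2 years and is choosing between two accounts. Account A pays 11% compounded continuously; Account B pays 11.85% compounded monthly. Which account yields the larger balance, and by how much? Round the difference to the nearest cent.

A: e^(0.11·2) = e^0.22 ≈ 1.24607673059, so 125,200 × 1.24607673059 ≈ 156,008.8067.
B: (1 + 0.009875)^24 ≈ 1.26596852245, so 125,200 × 1.26596852245 ≈ 158,499.2590.
Difference ≈ 2,490.4523 in favor of B.

Account B, by £2,490.45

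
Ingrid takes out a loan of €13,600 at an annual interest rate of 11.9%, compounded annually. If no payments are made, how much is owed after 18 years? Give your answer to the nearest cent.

Annual rate = 11.9% = 0.119; years = 18.
A = 13,600·(1 + 0.119)^18 ≈ 13,600·7.56731055775 ≈ 102,915.4236.

€102,915.42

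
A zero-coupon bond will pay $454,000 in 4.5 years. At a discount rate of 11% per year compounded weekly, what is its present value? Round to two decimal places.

Periodic rate = 11%/52 = 0.00211538; 234 periods.
P = 454,000/(1 + 0.11/52)^234 ≈ 454,000/1.6396407771 ≈ 276,889.9178.

$276,889.92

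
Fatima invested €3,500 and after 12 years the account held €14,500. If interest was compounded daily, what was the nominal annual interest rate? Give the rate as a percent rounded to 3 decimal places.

11.847%

(1 + r/365)^4380 = 14,500/3,500 = 4.14286.
1 + r/365 = 4.14286^(1/4380) ≈ 1.000325, so r/365 ≈ 0.00032457.
r ≈ 365·0.00032457 = 11.84680%.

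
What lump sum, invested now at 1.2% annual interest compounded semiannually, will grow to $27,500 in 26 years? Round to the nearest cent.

Periodic rate = 1.2%/2 = 0.006; 52 periods.
P = 27,500/(1 + 0.006)^52 ≈ 27,500/1.3648816577 ≈ 20,148.2670.

$20,148.27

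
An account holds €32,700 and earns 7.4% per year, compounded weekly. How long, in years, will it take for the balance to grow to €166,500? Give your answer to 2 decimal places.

We need (1 + 0.00142308)^(52t) = 5.0917, so 52t = ln 5.0917 / ln 1.001423 ≈ 1144.5468.
t ≈ 1144.5468/52 = 22.0105 years.

22.01 years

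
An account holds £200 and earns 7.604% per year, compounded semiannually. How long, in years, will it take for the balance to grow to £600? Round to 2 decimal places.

We need (1 + 0.03802)^(2t) = 3, so 2t = ln 3 / ln 1.03802 ≈ 29.4415.
t ≈ 29.4415/2 = 14.7208 years.

14.72 years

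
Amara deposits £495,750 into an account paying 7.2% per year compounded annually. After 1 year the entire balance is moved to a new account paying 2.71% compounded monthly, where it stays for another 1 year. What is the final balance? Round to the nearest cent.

£546,026.37

After 1 years at 7.2%: 495,750 × 1.072 ≈ 531,444.0000.
Then 1 years at 2.71%: 531,444.0000 × 1.02743915139 ≈ 546,026.3724.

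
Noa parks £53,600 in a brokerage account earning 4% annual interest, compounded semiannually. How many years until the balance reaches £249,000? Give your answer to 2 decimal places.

38.78 years

(1 + 0.02)^(2t) = 249,000/53,600 = 4.6455.
2t·ln(1 + 0.02) = ln(4.6455); 2t = 1.5359/0.0198026 ≈ 77.5606.
t ≈ 38.7803 years.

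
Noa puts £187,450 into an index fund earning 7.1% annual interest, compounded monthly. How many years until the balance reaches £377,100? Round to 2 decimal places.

(1 + 0.00591667)^(12t) = 377,100/187,450 = 2.0117.
12t·ln(1 + 0.00591667) = ln(2.0117); 12t = 0.699/0.00589923 ≈ 118.4897.
t ≈ 9.8741 years.

9.87 years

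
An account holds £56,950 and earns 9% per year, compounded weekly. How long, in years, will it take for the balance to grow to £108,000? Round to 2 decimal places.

We need (1 + 0.00173077)^(52t) = 1.8964, so 52t = ln 1.8964 / ln 1.001731 ≈ 370.0731.
t ≈ 370.0731/52 = 7.1168 years.

7.12 years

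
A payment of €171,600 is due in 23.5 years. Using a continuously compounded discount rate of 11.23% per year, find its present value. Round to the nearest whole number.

P = A·e^(−rt) = 171,600·e^(−2.63905).
e^(−2.63905) ≈ 0.0714290949744, so P ≈ 12,257.2327.

€12,257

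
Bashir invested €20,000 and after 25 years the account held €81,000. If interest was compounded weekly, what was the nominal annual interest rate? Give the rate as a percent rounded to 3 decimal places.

5.598%

The 1300-period growth factor is 81,000/20,000 = 4.05.
r/52 = 4.05^(1/1300) − 1 ≈ 0.00107652, so r ≈ 52·0.00107652 = 5.59788%.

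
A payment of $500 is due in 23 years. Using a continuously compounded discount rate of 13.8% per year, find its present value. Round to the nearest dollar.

P = A·e^(−rt) = 500·e^(−3.174).
e^(−3.174) ≈ 0.0418359191, so P ≈ 20.9180.

$21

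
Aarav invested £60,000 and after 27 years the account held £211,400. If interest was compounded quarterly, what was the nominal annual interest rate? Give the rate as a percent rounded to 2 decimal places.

4.69%

(1 + r/4)^108 = 211,400/60,000 = 3.52333.
1 + r/4 = 3.52333^(1/108) ≈ 1.011729, so r/4 ≈ 0.0117294.
r ≈ 4·0.0117294 = 4.69177%.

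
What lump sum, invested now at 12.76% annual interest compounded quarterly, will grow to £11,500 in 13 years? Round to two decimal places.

Periodic rate = 12.76%/4 = 0.0319; 52 periods.
P = 11,500/(1 + 0.0319)^52 ≈ 11,500/5.1186548671 ≈ 2,246.6840.

£2,246.68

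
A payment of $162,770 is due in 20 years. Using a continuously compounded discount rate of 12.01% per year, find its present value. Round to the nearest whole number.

$14,737

P = A·e^(−rt) = 162,770·e^(−2.402).
e^(−2.402) ≈ 0.0905366986978, so P ≈ 14,736.6584.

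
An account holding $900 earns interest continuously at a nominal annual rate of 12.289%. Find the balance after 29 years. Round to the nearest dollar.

$31,768

A = P·e^(rt) = 900·e^(0.12289·29) = 900·e^3.56381.
e^3.56381 ≈ 35.297424467, so A ≈ 31,767.6820.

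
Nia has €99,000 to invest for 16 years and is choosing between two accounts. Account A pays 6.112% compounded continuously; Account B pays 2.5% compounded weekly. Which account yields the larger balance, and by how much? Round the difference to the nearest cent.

Account A growth factor: e^(0.06112·16) = e^0.97792 ≈ 2.6589199327; balance ≈ 263,233.0733.
Account B growth factor: (1 + 0.025/52)^832 ≈ 1.49168130581; balance ≈ 147,676.4493.
Account A is larger by 115,556.6241.

Account A, by €115,556.62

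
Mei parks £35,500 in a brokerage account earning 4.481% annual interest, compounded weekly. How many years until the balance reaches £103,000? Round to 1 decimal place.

We need (1 + 0.000861731)^(52t) = 2.9014, so 52t = ln 2.9014 / ln 1.000862 ≈ 1236.6452.
t ≈ 1236.6452/52 = 23.7816 years.

23.8 years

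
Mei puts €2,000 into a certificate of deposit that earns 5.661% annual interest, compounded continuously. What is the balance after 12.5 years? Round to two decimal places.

€4,058.33

A = P·e^(rt) = 2,000·e^(0.05661·12.5) = 2,000·e^0.707625.
e^0.707625 ≈ 2.029166261, so A ≈ 4,058.3325.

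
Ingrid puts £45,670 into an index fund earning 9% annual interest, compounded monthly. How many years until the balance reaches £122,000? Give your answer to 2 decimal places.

We need (1 + 0.0075)^(12t) = 2.6713, so 12t = ln 2.6713 / ln 1.0075 ≈ 131.5013.
t ≈ 131.5013/12 = 10.9584 years.

10.96 years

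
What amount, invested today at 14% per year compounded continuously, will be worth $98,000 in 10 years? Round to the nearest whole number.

$24,167

P = A·e^(−rt) = 98,000·e^(−1.4).
e^(−1.4) ≈ 0.24659696394, so P ≈ 24,166.5025.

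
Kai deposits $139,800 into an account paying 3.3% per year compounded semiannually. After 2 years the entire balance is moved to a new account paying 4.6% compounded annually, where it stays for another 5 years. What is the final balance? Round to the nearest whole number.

$186,894

After 2 years at 3.3%: 139,800 × 1.06765154262 ≈ 149,257.6857.
Then 5 years at 4.6%: 149,257.6857 × 1.25215595324 ≈ 186,893.8997.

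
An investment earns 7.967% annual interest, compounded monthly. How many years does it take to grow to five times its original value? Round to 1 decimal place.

20.3 years

(1 + 0.00663917)^(12t) = 5.
12t = ln 5 / ln(1 + 0.00663917) ≈ 1.6094/0.00661722 ≈ 243.2195.
t ≈ 20.2683.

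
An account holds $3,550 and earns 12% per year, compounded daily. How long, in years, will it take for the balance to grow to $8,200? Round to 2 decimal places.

We need (1 + 0.000328767)^(365t) = 2.3099, so 365t = ln 2.3099 / ln 1.000329 ≈ 2546.8610.
t ≈ 2546.8610/365 = 6.9777 years.

6.98 years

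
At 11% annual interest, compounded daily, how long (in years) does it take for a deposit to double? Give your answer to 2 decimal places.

6.30 years

(1 + 0.00030137)^(365t) = 2.
365t = ln 2 / ln(1 + 0.00030137) ≈ 0.69315/0.000301324 ≈ 2300.3349.
t ≈ 6.3023.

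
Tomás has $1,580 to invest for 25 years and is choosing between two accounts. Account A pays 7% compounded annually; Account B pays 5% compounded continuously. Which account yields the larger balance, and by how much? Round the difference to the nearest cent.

Account A, by $3,060.60

Account A growth factor: (1 + 0.07)^25 ≈ 5.42743264; balance ≈ 8,575.3436.
Account B growth factor: e^(0.05·25) = e^1.25 ≈ 3.490342957; balance ≈ 5,514.7419.
Account A is larger by 3,060.6017.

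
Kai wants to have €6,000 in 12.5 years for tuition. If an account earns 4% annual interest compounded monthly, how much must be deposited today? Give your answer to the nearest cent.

Periodic rate = 4%/12 = 0.00333333; 150 periods.
P = 6,000/(1 + 0.04/12)^150 ≈ 6,000/1.647350952 ≈ 3,642.2111.

€3,642.21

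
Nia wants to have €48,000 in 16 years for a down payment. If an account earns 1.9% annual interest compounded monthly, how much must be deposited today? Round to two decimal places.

Growth factor = (1 + 0.019/12)^192 ≈ 1.354943271.
P = 48,000/1.354943271 ≈ 35,425.8374.

€35,425.84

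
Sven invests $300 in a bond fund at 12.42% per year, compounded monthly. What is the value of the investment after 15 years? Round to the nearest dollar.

Growth factor = (1 + 0.01035)^180 ≈ 6.38163916.
A ≈ 300 × 6.38163916 ≈ 1,914.4917.

$1,914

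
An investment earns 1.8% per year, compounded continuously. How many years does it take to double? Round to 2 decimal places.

e^(0.018t) = 2, so 0.018t = ln 2 ≈ 0.69315.
t ≈ 0.69315/0.018 ≈ 38.5082.

38.51 years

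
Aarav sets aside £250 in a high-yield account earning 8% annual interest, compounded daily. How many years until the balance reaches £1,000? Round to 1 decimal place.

We need (1 + 0.000219178)^(365t) = 4, so 365t = ln 4 / ln 1.000219 ≈ 6325.6611.
t ≈ 6325.6611/365 = 17.3306 years.

17.3 years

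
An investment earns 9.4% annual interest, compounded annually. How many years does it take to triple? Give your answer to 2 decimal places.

12.23 years

(1 + 0.094)^t = 3.
t = ln 3 / ln(1 + 0.094) ≈ 1.0986/0.0898407 ≈ 12.2284.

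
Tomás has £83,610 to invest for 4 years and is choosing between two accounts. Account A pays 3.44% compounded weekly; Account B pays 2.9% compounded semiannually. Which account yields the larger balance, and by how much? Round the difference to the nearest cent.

A: (1 + 0.0344/52)^208 ≈ 1.1474642482, so 83,610 × 1.1474642482 ≈ 95,939.4858.
B: (1 + 0.0145)^8 ≈ 1.1220608535, so 83,610 × 1.1220608535 ≈ 93,815.5080.
Difference ≈ 2,123.9778 in favor of A.

Account A, by £2,123.98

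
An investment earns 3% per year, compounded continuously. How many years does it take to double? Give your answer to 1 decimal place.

e^(0.03t) = 2, so 0.03t = ln 2 ≈ 0.69315.
t ≈ 0.69315/0.03 ≈ 23.1049.

23.1 years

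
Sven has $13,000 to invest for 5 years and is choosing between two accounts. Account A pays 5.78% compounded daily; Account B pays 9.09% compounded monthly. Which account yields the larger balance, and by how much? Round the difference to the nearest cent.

Account B, by $3,089.17

A: (1 + 0.0578/365)^1825 ≈ 1.3350611819, so 13,000 × 1.3350611819 ≈ 17,355.7954.
B: (1 + 0.007575)^60 ≈ 1.5726895224, so 13,000 × 1.5726895224 ≈ 20,444.9638.
Difference ≈ 3,089.1684 in favor of B.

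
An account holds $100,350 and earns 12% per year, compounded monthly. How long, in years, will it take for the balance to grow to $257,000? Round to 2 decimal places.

7.88 years

(1 + 0.01)^(12t) = 257,000/100,350 = 2.561.
12t·ln(1 + 0.01) = ln(2.561); 12t = 0.94041/0.00995033 ≈ 94.5106.
t ≈ 7.8759 years.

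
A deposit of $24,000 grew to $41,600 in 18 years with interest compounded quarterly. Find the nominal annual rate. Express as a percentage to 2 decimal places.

The 72-period growth factor is 41,600/24,000 = 1.73333.
r/4 = 1.73333^(1/72) − 1 ≈ 0.00766879, so r ≈ 4·0.00766879 = 3.06752%.

3.07%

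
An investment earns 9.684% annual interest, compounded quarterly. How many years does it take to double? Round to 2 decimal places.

7.24 years

(1 + 0.02421)^(4t) = 2.
4t = ln 2 / ln(1 + 0.02421) ≈ 0.69315/0.0239216 ≈ 28.9758.
t ≈ 7.2440.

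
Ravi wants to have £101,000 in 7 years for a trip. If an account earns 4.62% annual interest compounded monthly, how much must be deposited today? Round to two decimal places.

Growth factor = (1 + 0.00385)^84 ≈ 1.38096019164.
P = 101,000/1.38096019164 ≈ 73,137.5174.

£73,137.52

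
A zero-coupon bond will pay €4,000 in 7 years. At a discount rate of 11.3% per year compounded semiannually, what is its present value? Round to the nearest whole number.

Periodic rate = 11.3%/2 = 0.0565; 14 periods.
P = 4,000/(1 + 0.0565)^14 ≈ 4,000/2.158604208 ≈ 1,853.0493.

€1,853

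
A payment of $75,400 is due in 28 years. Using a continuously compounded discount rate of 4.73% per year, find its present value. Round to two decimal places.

P = A·e^(−rt) = 75,400·e^(−1.3244).
e^(−1.3244) ≈ 0.26596248872, so P ≈ 20,053.5716.

$20,053.57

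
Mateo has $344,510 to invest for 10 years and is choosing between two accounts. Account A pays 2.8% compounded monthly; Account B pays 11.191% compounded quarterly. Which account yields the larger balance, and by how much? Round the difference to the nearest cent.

Account B, by $583,151.30

A: (1 + 0.028/12)^120 ≈ 1.32269833147, so 344,510 × 1.32269833147 ≈ 455,682.8022.
B: (1 + 0.0279775)^40 ≈ 3.015396061872, so 344,510 × 3.015396061872 ≈ 1,038,834.0973.
Difference ≈ 583,151.2951 in favor of B.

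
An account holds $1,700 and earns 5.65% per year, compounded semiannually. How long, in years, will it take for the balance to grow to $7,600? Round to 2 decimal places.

(1 + 0.02825)^(2t) = 7,600/1,700 = 4.4706.
2t·ln(1 + 0.02825) = ln(4.4706); 2t = 1.4975/0.0278583 ≈ 53.7548.
t ≈ 26.8774 years.

26.88 years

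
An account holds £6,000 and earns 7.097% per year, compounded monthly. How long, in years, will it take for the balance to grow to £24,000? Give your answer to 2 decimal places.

(1 + 0.00591417)^(12t) = 24,000/6,000 = 4.
12t·ln(1 + 0.00591417) = ln(4); 12t = 1.3863/0.00589675 ≈ 235.0948.
t ≈ 19.5912 years.

19.59 years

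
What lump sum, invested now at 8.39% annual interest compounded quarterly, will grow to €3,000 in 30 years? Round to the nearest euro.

€248

Periodic rate = 8.39%/4 = 0.020975; 120 periods.
P = 3,000/(1 + 0.020975)^120 ≈ 3,000/12.07293741 ≈ 248.4897.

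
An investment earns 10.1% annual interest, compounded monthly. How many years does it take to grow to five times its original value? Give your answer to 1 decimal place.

(1 + 0.00841667)^(12t) = 5.
12t = ln 5 / ln(1 + 0.00841667) ≈ 1.6094/0.00838144 ≈ 192.0239.
t ≈ 16.0020.

16.0 years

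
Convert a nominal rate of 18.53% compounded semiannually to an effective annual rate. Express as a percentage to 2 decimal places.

One year is 2 periods at 0.09265 each: (1 + 0.09265)^2 ≈ 1.193884.
EAR = 1.193884 − 1 ≈ 19.38840%.

19.39%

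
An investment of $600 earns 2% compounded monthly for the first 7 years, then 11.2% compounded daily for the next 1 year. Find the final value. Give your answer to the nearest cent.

$771.85

Phase 1: 600·(1 + 0.02/12)^84 ≈ 690.0839.
Phase 2: 690.0839·(1 + 0.112/365)^365 ≈ 771.8544.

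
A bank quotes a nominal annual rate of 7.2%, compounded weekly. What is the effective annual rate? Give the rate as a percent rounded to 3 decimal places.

One year is 52 periods at 0.00138462 each: (1 + 0.00138462)^52 ≈ 1.074602.
EAR = 1.074602 − 1 ≈ 7.46018%.

7.460%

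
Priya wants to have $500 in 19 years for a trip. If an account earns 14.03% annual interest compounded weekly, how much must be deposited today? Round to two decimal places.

Periodic rate = 14.03%/52 = 0.00269808; 988 periods.
P = 500/(1 + 0.1403/52)^988 ≈ 500/14.3264908 ≈ 34.9004.

$34.90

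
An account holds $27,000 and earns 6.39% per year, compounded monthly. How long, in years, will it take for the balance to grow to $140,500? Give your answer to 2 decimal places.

25.88 years

We need (1 + 0.005325)^(12t) = 5.2037, so 12t = ln 5.2037 / ln 1.005325 ≈ 310.5649.
t ≈ 310.5649/12 = 25.8804 years.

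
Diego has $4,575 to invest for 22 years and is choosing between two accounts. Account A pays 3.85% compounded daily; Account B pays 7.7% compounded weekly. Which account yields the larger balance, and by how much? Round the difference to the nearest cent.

Account B, by $14,190.98

Account A growth factor: (1 + 0.0385/365)^8030 ≈ 2.3325342387; balance ≈ 10,671.3441.
Account B growth factor: (1 + 0.077/52)^1144 ≈ 5.4343886221; balance ≈ 24,862.3279.
Account B is larger by 14,190.9838.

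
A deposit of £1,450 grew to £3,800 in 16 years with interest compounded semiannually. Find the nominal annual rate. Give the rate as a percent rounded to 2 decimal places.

The 32-period growth factor is 3,800/1,450 = 2.62069.
r/2 = 2.62069^(1/32) − 1 ≈ 0.0305652, so r ≈ 2·0.0305652 = 6.11305%.

6.11%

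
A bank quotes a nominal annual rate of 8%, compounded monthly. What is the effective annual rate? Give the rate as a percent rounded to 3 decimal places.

EAR = (1 + 8%/12)^12 − 1 = (1 + 0.00666667)^12 − 1.
(1 + 0.00666667)^12 ≈ 1.083, so EAR ≈ 8.29995%.

8.300%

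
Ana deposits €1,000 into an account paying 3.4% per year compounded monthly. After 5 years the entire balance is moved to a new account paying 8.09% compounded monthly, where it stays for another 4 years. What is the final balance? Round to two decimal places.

€1,636.03

Phase 1: 1,000·(1 + 0.034/12)^60 ≈ 1,185.0200.
Phase 2: 1,185.0200·(1 + 0.0809/12)^48 ≈ 1,636.0318.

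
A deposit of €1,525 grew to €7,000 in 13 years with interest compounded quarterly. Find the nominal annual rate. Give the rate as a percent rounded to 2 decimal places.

The 52-period growth factor is 7,000/1,525 = 4.59016.
r/4 = 4.59016^(1/52) − 1 ≈ 0.0297397, so r ≈ 4·0.0297397 = 11.89589%.

11.90%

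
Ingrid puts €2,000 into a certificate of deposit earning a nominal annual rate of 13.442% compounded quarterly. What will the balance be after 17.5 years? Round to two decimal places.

Growth factor = (1 + 0.033605)^70 ≈ 10.111651823.
A ≈ 2,000 × 10.111651823 ≈ 20,223.3036.

€20,223.30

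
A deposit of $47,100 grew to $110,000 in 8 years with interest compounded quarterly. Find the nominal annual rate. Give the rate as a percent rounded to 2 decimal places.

10.74%

The 32-period growth factor is 110,000/47,100 = 2.33546.
r/4 = 2.33546^(1/32) − 1 ≈ 0.0268609, so r ≈ 4·0.0268609 = 10.74436%.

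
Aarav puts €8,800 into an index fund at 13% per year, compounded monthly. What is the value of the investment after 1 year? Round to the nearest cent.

€10,014.69

Periodic rate = 13%/12 = 0.0108333; periods = 12·1 = 12.
A = 8,800·(1 + 0.13/12)^12 ≈ 8,800·1.1380324816 ≈ 10,014.6858.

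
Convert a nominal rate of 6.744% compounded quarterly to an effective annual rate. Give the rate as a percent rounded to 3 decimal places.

6.916%

One year is 4 periods at 0.01686 each: (1 + 0.01686)^4 ≈ 1.069165.
EAR = 1.069165 − 1 ≈ 6.91648%.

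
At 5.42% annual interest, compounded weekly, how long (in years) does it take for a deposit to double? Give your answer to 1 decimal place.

12.8 years

(1 + 0.00104231)^(52t) = 2.
52t = ln 2 / ln(1 + 0.00104231) ≈ 0.69315/0.00104176 ≈ 665.3586.
t ≈ 12.7954.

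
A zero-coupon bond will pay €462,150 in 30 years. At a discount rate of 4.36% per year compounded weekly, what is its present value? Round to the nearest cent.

€125,015.48

Growth factor = (1 + 0.0436/52)^1560 ≈ 3.6967422265.
P = 462,150/3.6967422265 ≈ 125,015.4789.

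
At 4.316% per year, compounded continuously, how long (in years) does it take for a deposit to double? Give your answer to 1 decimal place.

e^(0.04316t) = 2, so 0.04316t = ln 2 ≈ 0.69315.
t ≈ 0.69315/0.04316 ≈ 16.0599.

16.1 years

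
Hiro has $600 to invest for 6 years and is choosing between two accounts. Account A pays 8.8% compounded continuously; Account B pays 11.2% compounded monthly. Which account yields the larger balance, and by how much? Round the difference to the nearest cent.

Account A growth factor: e^(0.088·6) = e^0.528 ≈ 1.69553784; balance ≈ 1,017.3227.
Account B growth factor: (1 + 0.112/12)^72 ≈ 1.952056393; balance ≈ 1,171.2338.
Account B is larger by 153.9111.

Account B, by $153.91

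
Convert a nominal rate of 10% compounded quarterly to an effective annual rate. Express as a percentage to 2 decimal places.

10.38%

One year is 4 periods at 0.025 each: (1 + 0.025)^4 ≈ 1.103813.
EAR = 1.103813 − 1 ≈ 10.38129%.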